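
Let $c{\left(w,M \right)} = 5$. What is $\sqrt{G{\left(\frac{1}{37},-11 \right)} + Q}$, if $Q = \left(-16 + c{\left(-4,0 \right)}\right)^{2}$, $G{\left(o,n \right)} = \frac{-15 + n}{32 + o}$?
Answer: $\frac{\sqrt{168771255}}{1185} \approx 10.963$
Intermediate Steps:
$G{\left(o,n \right)} = \frac{-15 + n}{32 + o}$
$Q = 121$ ($Q = \left(-16 + 5\right)^{2} = \left(-11\right)^{2} = 121$)
$\sqrt{G{\left(\frac{1}{37},-11 \right)} + Q} = \sqrt{\frac{-15 - 11}{32 + \frac{1}{37}} + 121} = \sqrt{\frac{1}{32 + \frac{1}{37}} \left(-26\right) + 121} = \sqrt{\frac{1}{\frac{1185}{37}} \left(-26\right) + 121} = \sqrt{\frac{37}{1185} \left(-26\right) + 121} = \sqrt{- \frac{962}{1185} + 121} = \sqrt{\frac{142423}{1185}} = \frac{\sqrt{168771255}}{1185}$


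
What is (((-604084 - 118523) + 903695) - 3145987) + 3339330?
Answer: 374431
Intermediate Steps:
(((-604084 - 118523) + 903695) - 3145987) + 3339330 = ((-722607 + 903695) - 3145987) + 3339330 = (181088 - 3145987) + 3339330 = -2964899 + 3339330 = 374431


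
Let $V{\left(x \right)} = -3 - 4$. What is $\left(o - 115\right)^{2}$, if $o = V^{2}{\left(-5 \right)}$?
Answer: $4356$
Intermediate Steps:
$V{\left(x \right)} = -7$
$o = 49$ ($o = \left(-7\right)^{2} = 49$)
$\left(o - 115\right)^{2} = \left(49 - 115\right)^{2} = \left(-66\right)^{2} = 4356$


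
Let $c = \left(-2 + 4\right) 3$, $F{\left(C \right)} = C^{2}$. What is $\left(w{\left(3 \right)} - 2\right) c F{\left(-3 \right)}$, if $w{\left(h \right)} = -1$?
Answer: $-162$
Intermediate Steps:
$c = 6$ ($c = 2 \cdot 3 = 6$)
$\left(w{\left(3 \right)} - 2\right) c F{\left(-3 \right)} = \left(-1 - 2\right) 6 \left(-3\right)^{2} = \left(-3\right) 6 \cdot 9 = \left(-18\right) 9 = -162$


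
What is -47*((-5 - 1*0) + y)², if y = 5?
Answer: 0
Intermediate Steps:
-47*((-5 - 1*0) + y)² = -47*((-5 - 1*0) + 5)² = -47*((-5 + 0) + 5)² = -47*(-5 + 5)² = -47*0² = -47*0 = 0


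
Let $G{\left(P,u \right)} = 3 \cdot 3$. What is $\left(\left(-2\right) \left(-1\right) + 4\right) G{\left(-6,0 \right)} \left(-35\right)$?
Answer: $-1890$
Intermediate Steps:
$G{\left(P,u \right)} = 9$
$\left(\left(-2\right) \left(-1\right) + 4\right) G{\left(-6,0 \right)} \left(-35\right) = \left(\left(-2\right) \left(-1\right) + 4\right) 9 \left(-35\right) = \left(2 + 4\right) 9 \left(-35\right) = 6 \cdot 9 \left(-35\right) = 54 \left(-35\right) = -1890$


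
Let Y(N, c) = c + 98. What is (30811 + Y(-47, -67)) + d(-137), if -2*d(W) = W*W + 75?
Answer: 21420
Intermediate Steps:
Y(N, c) = 98 + c
d(W) = -75/2 - W²/2 (d(W) = -(W*W + 75)/2 = -(W² + 75)/2 = -(75 + W²)/2 = -75/2 - W²/2)
(30811 + Y(-47, -67)) + d(-137) = (30811 + (98 - 67)) + (-75/2 - ½*(-137)²) = (30811 + 31) + (-75/2 - ½*18769) = 30842 + (-75/2 - 18769/2) = 30842 - 9422 = 21420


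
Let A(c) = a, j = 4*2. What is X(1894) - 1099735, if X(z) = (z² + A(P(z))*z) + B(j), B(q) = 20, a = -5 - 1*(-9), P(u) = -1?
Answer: 2495097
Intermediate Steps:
j = 8
a = 4 (a = -5 + 9 = 4)
A(c) = 4
X(z) = 20 + z² + 4*z (X(z) = (z² + 4*z) + 20 = 20 + z² + 4*z)
X(1894) - 1099735 = (20 + 1894² + 4*1894) - 1099735 = (20 + 3587236 + 7576) - 1099735 = 3594832 - 1099735 = 2495097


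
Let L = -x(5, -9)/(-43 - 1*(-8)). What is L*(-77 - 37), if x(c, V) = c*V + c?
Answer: 912/7 ≈ 130.29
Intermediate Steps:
x(c, V) = c + V*c (x(c, V) = V*c + c = c + V*c)
L = -8/7 (L = -5*(1 - 9)/(-43 - 1*(-8)) = -5*(-8)/(-43 + 8) = -(-40)/(-35) = -(-40)*(-1)/35 = -1*8/7 = -8/7 ≈ -1.1429)
L*(-77 - 37) = -8*(-77 - 37)/7 = -8/7*(-114) = 912/7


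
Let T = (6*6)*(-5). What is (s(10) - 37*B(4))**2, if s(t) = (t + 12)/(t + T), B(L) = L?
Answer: 158533281/7225 ≈ 21942.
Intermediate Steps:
T = -180 (T = 36*(-5) = -180)
s(t) = (12 + t)/(-180 + t) (s(t) = (t + 12)/(t - 180) = (12 + t)/(-180 + t))
(s(10) - 37*B(4))**2 = ((12 + 10)/(-180 + 10) - 37*4)**2 = (22/(-170) - 148)**2 = (-1/170*22 - 148)**2 = (-11/85 - 148)**2 = (-12591/85)**2 = 158533281/7225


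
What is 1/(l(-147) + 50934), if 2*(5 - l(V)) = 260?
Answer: 1/50809 ≈ 1.9682e-5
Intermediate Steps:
l(V) = -125 (l(V) = 5 - ½*260 = 5 - 130 = -125)
1/(l(-147) + 50934) = 1/(-125 + 50934) = 1/50809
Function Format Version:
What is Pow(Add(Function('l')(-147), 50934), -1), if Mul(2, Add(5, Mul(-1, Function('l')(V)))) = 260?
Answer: Rational(1, 50809) ≈ 1.9682e-5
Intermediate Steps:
Function('l')(V) = -125 (Function('l')(V) = Add(5, Mul(Rational(-1, 2), 260)) = Add(5, -130) = -125)
Pow(Add(Function('l')(-147), 50934), -1) = Pow(Add(-125, 50934), -1) = Pow(50809, -1) = Rational(1, 50809)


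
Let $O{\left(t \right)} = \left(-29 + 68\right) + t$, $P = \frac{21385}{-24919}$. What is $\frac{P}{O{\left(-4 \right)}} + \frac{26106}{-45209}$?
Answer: $- \frac{678158113}{1126563071} \approx -0.60197$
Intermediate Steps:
$P = - \frac{21385}{24919}$ ($P = 21385 \left(- \frac{1}{24919}\right) = - \frac{21385}{24919} \approx -0.85818$)
$O{\left(t \right)} = 39 + t$
$\frac{P}{O{\left(-4 \right)}} + \frac{26106}{-45209} = - \frac{21385}{24919 \left(39 - 4\right)} + \frac{26106}{-45209} = - \frac{21385}{24919 \cdot 35} + 26106 \left(- \frac{1}{45209}\right) = \left(- \frac{21385}{24919}\right) \frac{1}{35} - \frac{26106}{45209} = - \frac{611}{24919} - \frac{26106}{45209} = - \frac{678158113}{1126563071}$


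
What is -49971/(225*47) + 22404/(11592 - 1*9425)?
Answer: 42878381/7638675 ≈ 5.6133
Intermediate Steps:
-49971/(225*47) + 22404/(11592 - 1*9425) = -49971/10575 + 22404/(11592 - 9425) = -49971*1/10575 + 22404/2167 = -16657/3525 + 22404*(1/2167) = -16657/3525 + 22404/2167 = 42878381/7638675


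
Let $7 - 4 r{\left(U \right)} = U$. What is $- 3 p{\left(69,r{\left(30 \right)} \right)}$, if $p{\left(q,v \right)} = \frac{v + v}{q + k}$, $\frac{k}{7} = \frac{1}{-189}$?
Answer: $\frac{1863}{3724} \approx 0.50027$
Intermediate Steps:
$k = - \frac{1}{27}$ ($k = \frac{7}{-189} = 7 \left(- \frac{1}{189}\right) = - \frac{1}{27} \approx -0.037037$)
$r{\left(U \right)} = \frac{7}{4} - \frac{U}{4}$
$p{\left(q,v \right)} = \frac{2 v}{- \frac{1}{27} + q}$ ($p{\left(q,v \right)} = \frac{v + v}{q - \frac{1}{27}} = \frac{2 v}{- \frac{1}{27} + q}$)
$- 3 p{\left(69,r{\left(30 \right)} \right)} = - 3 \frac{54 \left(\frac{7}{4} - \frac{15}{2}\right)}{-1 + 27 \cdot 69} = - 3 \frac{54 \left(\frac{7}{4} - \frac{15}{2}\right)}{-1 + 1863} = - 3 \cdot 54 \left(- \frac{23}{4}\right) \frac{1}{1862} = \left(-3\right) \left(- \frac{621}{3724}\right) = \frac{1863}{3724}$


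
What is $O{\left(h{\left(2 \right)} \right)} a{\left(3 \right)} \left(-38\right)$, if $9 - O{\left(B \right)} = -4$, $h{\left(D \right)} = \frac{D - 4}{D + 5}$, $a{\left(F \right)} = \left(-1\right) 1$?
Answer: $494$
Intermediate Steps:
$a{\left(F \right)} = -1$
$h{\left(D \right)} = \frac{-4 + D}{5 + D}$
$O{\left(B \right)} = 13$ ($O{\left(B \right)} = 9 - -4 = 9 + 4 = 13$)
$O{\left(h{\left(2 \right)} \right)} a{\left(3 \right)} \left(-38\right) = 13 \left(-1\right) \left(-38\right) = \left(-13\right) \left(-38\right) = 494$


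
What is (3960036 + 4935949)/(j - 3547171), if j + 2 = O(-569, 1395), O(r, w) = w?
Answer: -8895985/3545778 ≈ -2.5089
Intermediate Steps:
j = 1393 (j = -2 + 1395 = 1393)
(3960036 + 4935949)/(j - 3547171) = (3960036 + 4935949)/(1393 - 3547171) = 8895985/(-3545778) = 8895985*(-1/3545778) = -8895985/3545778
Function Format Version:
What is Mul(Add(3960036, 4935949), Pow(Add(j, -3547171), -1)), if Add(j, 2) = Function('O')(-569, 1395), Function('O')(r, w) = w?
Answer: Rational(-8895985, 3545778) ≈ -2.5089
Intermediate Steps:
j = 1393 (j = Add(-2, 1395) = 1393)
Mul(Add(3960036, 4935949), Pow(Add(j, -3547171), -1)) = Mul(Add(3960036, 4935949), Pow(Add(1393, -3547171), -1)) = Mul(8895985, Pow(-3545778, -1)) = Mul(8895985, Rational(-1, 3545778)) = Rational(-8895985, 3545778)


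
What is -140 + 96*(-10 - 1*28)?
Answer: -3788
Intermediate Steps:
-140 + 96*(-10 - 1*28) = -140 + 96*(-10 - 28) = -140 + 96*(-38) = -140 - 3648 = -3788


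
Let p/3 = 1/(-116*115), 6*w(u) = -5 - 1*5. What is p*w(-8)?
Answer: 1/2668 ≈ 0.00037481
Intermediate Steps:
w(u) = -5/3 (w(u) = (-5 - 1*5)/6 = (-5 - 5)/6 = (⅙)*(-10) = -5/3)
p = -3/13340 (p = 3*(1/(-116*115)) = 3*(-1/116*1/115) = 3*(-1/13340) = -3/13340 ≈ -0.00022489)
p*w(-8) = -3/13340*(-5/3) = 1/2668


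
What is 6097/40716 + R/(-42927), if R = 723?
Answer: 5956109/44815788 ≈ 0.13290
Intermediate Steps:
6097/40716 + R/(-42927) = 6097/40716 + 723/(-42927) = 6097*(1/40716) + 723*(-1/42927) = 469/3132 - 241/14309 = 5956109/44815788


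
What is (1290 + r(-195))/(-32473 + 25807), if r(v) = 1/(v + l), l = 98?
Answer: -125129/646602 ≈ -0.19352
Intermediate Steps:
r(v) = 1/(98 + v) (r(v) = 1/(v + 98) = 1/(98 + v))
(1290 + r(-195))/(-32473 + 25807) = (1290 + 1/(98 - 195))/(-32473 + 25807) = (1290 + 1/(-97))/(-6666) = (1290 - 1/97)*(-1/6666) = (125129/97)*(-1/6666) = -125129/646602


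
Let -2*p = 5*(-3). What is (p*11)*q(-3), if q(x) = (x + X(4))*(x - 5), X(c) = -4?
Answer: 4620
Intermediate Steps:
p = 15/2 (p = -5*(-3)/2 = -½*(-15) = 15/2 ≈ 7.5000)
q(x) = (-5 + x)*(-4 + x) (q(x) = (x - 4)*(x - 5) = (-4 + x)*(-5 + x) = (-5 + x)*(-4 + x))
(p*11)*q(-3) = ((15/2)*11)*(20 + (-3)² - 9*(-3)) = 165*(20 + 9 + 27)/2 = (165/2)*56 = 4620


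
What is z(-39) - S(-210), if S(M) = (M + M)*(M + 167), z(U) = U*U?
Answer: -16539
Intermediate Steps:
z(U) = U²
S(M) = 2*M*(167 + M) (S(M) = (2*M)*(167 + M) = 2*M*(167 + M))
z(-39) - S(-210) = (-39)² - 2*(-210)*(167 - 210) = 1521 - 2*(-210)*(-43) = 1521 - 1*18060 = 1521 - 18060 = -16539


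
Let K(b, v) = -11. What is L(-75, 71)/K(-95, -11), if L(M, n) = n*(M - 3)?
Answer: 5538/11 ≈ 503.45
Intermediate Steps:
L(M, n) = n*(-3 + M)
L(-75, 71)/K(-95, -11) = (71*(-3 - 75))/(-11) = (71*(-78))*(-1/11) = -5538*(-1/11) = 5538/11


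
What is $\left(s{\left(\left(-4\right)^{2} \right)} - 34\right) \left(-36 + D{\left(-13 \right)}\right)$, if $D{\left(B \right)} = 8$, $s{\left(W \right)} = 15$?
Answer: $532$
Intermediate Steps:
$\left(s{\left(\left(-4\right)^{2} \right)} - 34\right) \left(-36 + D{\left(-13 \right)}\right) = \left(15 - 34\right) \left(-36 + 8\right) = \left(-19\right) \left(-28\right) = 532$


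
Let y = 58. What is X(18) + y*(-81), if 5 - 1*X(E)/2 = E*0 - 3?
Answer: -4682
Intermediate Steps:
X(E) = 16 (X(E) = 10 - 2*(E*0 - 3) = 10 - 2*(0 - 3) = 10 - 2*(-3) = 10 + 6 = 16)
X(18) + y*(-81) = 16 + 58*(-81) = 16 - 4698 = -4682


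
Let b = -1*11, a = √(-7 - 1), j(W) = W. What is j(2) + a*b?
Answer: 2 - 22*I*√2 ≈ 2.0 - 31.113*I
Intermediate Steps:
a = 2*I*√2 (a = √(-8) = 2*I*√2 ≈ 2.8284*I)
b = -11
j(2) + a*b = 2 + (2*I*√2)*(-11) = 2 - 22*I*√2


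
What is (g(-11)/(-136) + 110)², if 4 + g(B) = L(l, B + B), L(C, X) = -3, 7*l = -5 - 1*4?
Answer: 224011089/18496 ≈ 12111.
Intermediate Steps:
l = -9/7 (l = (-5 - 1*4)/7 = (-5 - 4)/7 = (⅐)*(-9) = -9/7 ≈ -1.2857)
g(B) = -7 (g(B) = -4 - 3 = -7)
(g(-11)/(-136) + 110)² = (-7/(-136) + 110)² = (-7*(-1/136) + 110)² = (7/136 + 110)² = (14967/136)² = 224011089/18496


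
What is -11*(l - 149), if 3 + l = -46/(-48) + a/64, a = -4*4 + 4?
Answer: 79849/48 ≈ 1663.5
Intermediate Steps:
a = -12 (a = -16 + 4 = -12)
l = -107/48 (l = -3 + (-46/(-48) - 12/64) = -3 + (-46*(-1/48) - 12*1/64) = -3 + (23/24 - 3/16) = -3 + 37/48 = -107/48 ≈ -2.2292)
-11*(l - 149) = -11*(-107/48 - 149) = -11*(-7259/48) = 79849/48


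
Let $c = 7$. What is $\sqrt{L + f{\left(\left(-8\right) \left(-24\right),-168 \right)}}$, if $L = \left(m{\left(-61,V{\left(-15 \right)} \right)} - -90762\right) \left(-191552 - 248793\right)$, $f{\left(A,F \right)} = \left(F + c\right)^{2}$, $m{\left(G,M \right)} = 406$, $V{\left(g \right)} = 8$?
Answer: $i \sqrt{40145347039} \approx 2.0036 \cdot 10^{5} i$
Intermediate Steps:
$f{\left(A,F \right)} = \left(7 + F\right)^{2}$ ($f{\left(A,F \right)} = \left(F + 7\right)^{2} = \left(7 + F\right)^{2}$)
$L = -40145372960$ ($L = \left(406 - -90762\right) \left(-191552 - 248793\right) = \left(406 + \left(-15577 + 106339\right)\right) \left(-440345\right) = \left(406 + 90762\right) \left(-440345\right) = 91168 \left(-440345\right) = -40145372960$)
$\sqrt{L + f{\left(\left(-8\right) \left(-24\right),-168 \right)}} = \sqrt{-40145372960 + \left(7 - 168\right)^{2}} = \sqrt{-40145372960 + \left(-161\right)^{2}} = \sqrt{-40145372960 + 25921} = \sqrt{-40145347039} = i \sqrt{40145347039}$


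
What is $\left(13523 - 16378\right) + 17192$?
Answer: $14337$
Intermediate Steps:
$\left(13523 - 16378\right) + 17192 = -2855 + 17192 = 14337$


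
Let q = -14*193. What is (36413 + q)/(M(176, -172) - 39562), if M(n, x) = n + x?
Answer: -11237/13186 ≈ -0.85219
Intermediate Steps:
q = -2702
(36413 + q)/(M(176, -172) - 39562) = (36413 - 2702)/((176 - 172) - 39562) = 33711/(4 - 39562) = 33711/(-39558) = 33711*(-1/39558) = -11237/13186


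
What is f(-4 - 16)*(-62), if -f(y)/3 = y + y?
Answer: -7440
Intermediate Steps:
f(y) = -6*y (f(y) = -3*(y + y) = -6*y)
f(-4 - 16)*(-62) = -6*(-4 - 16)*(-62) = -6*(-20)*(-62) = 120*(-62) = -7440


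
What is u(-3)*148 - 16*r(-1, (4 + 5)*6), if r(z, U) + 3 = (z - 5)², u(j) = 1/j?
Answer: -1732/3 ≈ -577.33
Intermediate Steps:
r(z, U) = -3 + (-5 + z)² (r(z, U) = -3 + (z - 5)² = -3 + (-5 + z)²)
u(-3)*148 - 16*r(-1, (4 + 5)*6) = 148/(-3) - 16*(-3 + (-5 - 1)²) = -⅓*148 - 16*(-3 + (-6)²) = -148/3 - 16*(-3 + 36) = -148/3 - 16*33 = -148/3 - 528 = -1732/3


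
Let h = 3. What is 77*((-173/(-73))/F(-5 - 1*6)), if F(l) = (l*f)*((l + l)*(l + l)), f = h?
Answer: -1211/105996 ≈ -0.011425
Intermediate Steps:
f = 3
F(l) = 12*l**3 (F(l) = (l*3)*((l + l)*(l + l)) = (3*l)*((2*l)*(2*l)) = (3*l)*(4*l**2) = 12*l**3)
77*((-173/(-73))/F(-5 - 1*6)) = 77*((-173/(-73))/((12*(-5 - 1*6)**3))) = 77*((-173*(-1/73))/((12*(-5 - 6)**3))) = 77*(173/(73*((12*(-11)**3)))) = 77*(173/(73*((12*(-1331))))) = 77*((173/73)/(-15972)) = 77*((173/73)*(-1/15972)) = 77*(-173/1165956) = -1211/105996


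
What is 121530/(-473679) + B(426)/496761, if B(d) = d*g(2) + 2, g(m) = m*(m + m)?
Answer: -6528457660/26145028191 ≈ -0.24970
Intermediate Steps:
g(m) = 2*m**2 (g(m) = m*(2*m) = 2*m**2)
B(d) = 2 + 8*d (B(d) = d*(2*2**2) + 2 = d*(2*4) + 2 = d*8 + 2 = 8*d + 2 = 2 + 8*d)
121530/(-473679) + B(426)/496761 = 121530/(-473679) + (2 + 8*426)/496761 = 121530*(-1/473679) + (2 + 3408)*(1/496761) = -40510/157893 + 3410*(1/496761) = -40510/157893 + 3410/496761 = -6528457660/26145028191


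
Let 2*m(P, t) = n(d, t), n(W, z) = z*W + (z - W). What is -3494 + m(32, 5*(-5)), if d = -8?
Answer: -6805/2 ≈ -3402.5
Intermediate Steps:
n(W, z) = z - W + W*z (n(W, z) = W*z + (z - W) = z - W + W*z)
m(P, t) = 4 - 7*t/2 (m(P, t) = (t - 1*(-8) - 8*t)/2 = (t + 8 - 8*t)/2 = (8 - 7*t)/2 = 4 - 7*t/2)
-3494 + m(32, 5*(-5)) = -3494 + (4 - 35*(-5)/2) = -3494 + (4 - 7/2*(-25)) = -3494 + (4 + 175/2) = -3494 + 183/2 = -6805/2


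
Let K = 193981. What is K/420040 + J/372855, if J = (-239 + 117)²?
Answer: 15715732223/31322802840 ≈ 0.50173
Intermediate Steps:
J = 14884 (J = (-122)² = 14884)
K/420040 + J/372855 = 193981/420040 + 14884/372855 = 15715732223/31322802840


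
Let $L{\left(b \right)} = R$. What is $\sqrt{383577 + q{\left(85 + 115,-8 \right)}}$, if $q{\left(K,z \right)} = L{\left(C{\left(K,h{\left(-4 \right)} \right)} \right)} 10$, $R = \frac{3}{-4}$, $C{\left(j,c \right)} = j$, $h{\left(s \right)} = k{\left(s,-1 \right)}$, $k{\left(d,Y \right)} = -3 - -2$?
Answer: $\frac{\sqrt{1534278}}{2} \approx 619.33$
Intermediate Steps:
$k{\left(d,Y \right)} = -1$ ($k{\left(d,Y \right)} = -3 + 2 = -1$)
$h{\left(s \right)} = -1$
$R = - \frac{3}{4}$ ($R = 3 \left(- \frac{1}{4}\right) = - \frac{3}{4} \approx -0.75$)
$L{\left(b \right)} = - \frac{3}{4}$
$q{\left(K,z \right)} = - \frac{15}{2}$ ($q{\left(K,z \right)} = \left(- \frac{3}{4}\right) 10 = - \frac{15}{2}$)
$\sqrt{383577 + q{\left(85 + 115,-8 \right)}} = \sqrt{383577 - \frac{15}{2}} = \sqrt{\frac{767139}{2}} = \frac{\sqrt{1534278}}{2}$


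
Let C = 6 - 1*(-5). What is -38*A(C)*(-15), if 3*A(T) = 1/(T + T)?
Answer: 95/11 ≈ 8.6364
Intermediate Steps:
C = 11 (C = 6 + 5 = 11)
A(T) = 1/(6*T) (A(T) = 1/(3*(T + T)) = 1/(3*((2*T))) = (1/(2*T))/3 = 1/(6*T))
-38*A(C)*(-15) = -19/(3*11)*(-15) = -38*1/66*(-15) = -19/33*(-15) = 95/11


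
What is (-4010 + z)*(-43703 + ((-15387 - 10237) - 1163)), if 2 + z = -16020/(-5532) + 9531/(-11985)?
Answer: 104113893705976/368339 ≈ 2.8266e+8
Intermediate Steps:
z = 185338/1841695 (z = -2 + (-16020/(-5532) + 9531/(-11985)) = -2 + (-16020*(-1/5532) + 9531*(-1/11985)) = -2 + (1335/461 - 3177/3995) = -2 + 3868728/1841695 = 185338/1841695 ≈ 0.10063)
(-4010 + z)*(-43703 + ((-15387 - 10237) - 1163)) = (-4010 + 185338/1841695)*(-43703 + ((-15387 - 10237) - 1163)) = -7385011612*(-43703 + (-25624 - 1163))/1841695 = -7385011612*(-43703 - 26787)/1841695 = -7385011612/1841695*(-70490) = 104113893705976/368339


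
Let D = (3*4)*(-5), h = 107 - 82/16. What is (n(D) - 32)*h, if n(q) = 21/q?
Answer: -105461/32 ≈ -3295.7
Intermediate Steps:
h = 815/8 (h = 107 - 82/16 = 107 - 1*41/8 = 107 - 41/8 = 815/8 ≈ 101.88)
D = -60 (D = 12*(-5) = -60)
(n(D) - 32)*h = (21/(-60) - 32)*(815/8) = (21*(-1/60) - 32)*(815/8) = (-7/20 - 32)*(815/8) = -647/20*815/8 = -105461/32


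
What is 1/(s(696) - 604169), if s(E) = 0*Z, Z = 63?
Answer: -1/604169 ≈ -1.6552e-6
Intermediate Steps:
s(E) = 0 (s(E) = 0*63 = 0)
1/(s(696) - 604169) = 1/(0 - 604169) = 1/(-604169) = -1/604169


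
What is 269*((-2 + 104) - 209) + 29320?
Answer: 537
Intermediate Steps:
269*((-2 + 104) - 209) + 29320 = 269*(102 - 209) + 29320 = 269*(-107) + 29320 = -28783 + 29320 = 537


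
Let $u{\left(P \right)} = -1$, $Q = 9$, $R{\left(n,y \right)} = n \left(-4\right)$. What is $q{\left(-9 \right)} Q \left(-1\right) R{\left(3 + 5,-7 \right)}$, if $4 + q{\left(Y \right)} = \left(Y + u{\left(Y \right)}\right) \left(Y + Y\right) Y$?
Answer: $-467712$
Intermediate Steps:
$R{\left(n,y \right)} = - 4 n$
$q{\left(Y \right)} = -4 + 2 Y^{2} \left(-1 + Y\right)$ ($q{\left(Y \right)} = -4 + \left(Y - 1\right) \left(Y + Y\right) Y = -4 + \left(-1 + Y\right) 2 Y Y = -4 + 2 Y \left(-1 + Y\right) Y = -4 + 2 Y^{2} \left(-1 + Y\right)$)
$q{\left(-9 \right)} Q \left(-1\right) R{\left(3 + 5,-7 \right)} = \left(-4 - 2 \left(-9\right)^{2} + 2 \left(-9\right)^{3}\right) 9 \left(-1\right) \left(- 4 \left(3 + 5\right)\right) = \left(-4 - 162 + 2 \left(-729\right)\right) \left(-9\right) \left(\left(-4\right) 8\right) = \left(-4 - 162 - 1458\right) \left(-9\right) \left(-32\right) = \left(-1624\right) \left(-9\right) \left(-32\right) = 14616 \left(-32\right) = -467712$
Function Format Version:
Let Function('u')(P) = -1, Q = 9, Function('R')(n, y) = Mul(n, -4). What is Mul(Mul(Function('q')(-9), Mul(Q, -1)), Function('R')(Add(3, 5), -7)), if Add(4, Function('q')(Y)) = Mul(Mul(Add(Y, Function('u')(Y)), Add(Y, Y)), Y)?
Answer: -467712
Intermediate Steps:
Function('R')(n, y) = Mul(-4, n)
Function('q')(Y) = Add(-4, Mul(2, Pow(Y, 2), Add(-1, Y))) (Function('q')(Y) = Add(-4, Mul(Mul(Add(Y, -1), Add(Y, Y)), Y)) = Add(-4, Mul(Mul(Add(-1, Y), Mul(2, Y)), Y)) = Add(-4, Mul(Mul(2, Y, Add(-1, Y)), Y)) = Add(-4, Mul(2, Pow(Y, 2), Add(-1, Y))))
Mul(Mul(Function('q')(-9), Mul(Q, -1)), Function('R')(Add(3, 5), -7)) = Mul(Mul(Add(-4, Mul(-2, Pow(-9, 2)), Mul(2, Pow(-9, 3))), Mul(9, -1)), Mul(-4, Add(3, 5))) = Mul(Mul(Add(-4, Mul(-2, 81), Mul(2, -729)), -9), Mul(-4, 8)) = Mul(Mul(Add(-4, -162, -1458), -9), -32) = Mul(Mul(-1624, -9), -32) = Mul(14616, -32) = -467712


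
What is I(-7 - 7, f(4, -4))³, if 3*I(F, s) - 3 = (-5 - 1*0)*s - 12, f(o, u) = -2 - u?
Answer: -6859/27 ≈ -254.04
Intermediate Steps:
I(F, s) = -3 - 5*s/3 (I(F, s) = 1 + ((-5 - 1*0)*s - 12)/3 = 1 + ((-5 + 0)*s - 12)/3 = 1 + (-5*s - 12)/3 = 1 + (-12 - 5*s)/3 = 1 + (-4 - 5*s/3) = -3 - 5*s/3)
I(-7 - 7, f(4, -4))³ = (-3 - 5*(-2 - 1*(-4))/3)³ = (-3 - 5*(-2 + 4)/3)³ = (-3 - 5/3*2)³ = (-3 - 10/3)³ = (-19/3)³ = -6859/27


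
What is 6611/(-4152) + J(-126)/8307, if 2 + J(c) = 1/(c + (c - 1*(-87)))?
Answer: -3020924839/1896986520 ≈ -1.5925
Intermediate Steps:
J(c) = -2 + 1/(87 + 2*c) (J(c) = -2 + 1/(c + (c - 1*(-87))) = -2 + 1/(c + (c + 87)) = -2 + 1/(c + (87 + c)) = -2 + 1/(87 + 2*c))
6611/(-4152) + J(-126)/8307 = 6611/(-4152) + ((-173 - 4*(-126))/(87 + 2*(-126)))/8307 = 6611*(-1/4152) + ((-173 + 504)/(87 - 252))*(1/8307) = -6611/4152 + (331/(-165))*(1/8307) = -6611/4152 - 1/165*331*(1/8307) = -6611/4152 - 331/165*1/8307 = -6611/4152 - 331/1370655 = -3020924839/1896986520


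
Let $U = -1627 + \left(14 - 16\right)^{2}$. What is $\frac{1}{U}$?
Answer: $- \frac{1}{1623} \approx -0.00061614$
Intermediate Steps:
$U = -1623$ ($U = -1627 + \left(-2\right)^{2} = -1627 + 4 = -1623$)
$\frac{1}{U} = \frac{1}{-1623} = - \frac{1}{1623}$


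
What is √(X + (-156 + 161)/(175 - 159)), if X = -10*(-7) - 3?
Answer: √1077/4 ≈ 8.2044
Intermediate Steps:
X = 67 (X = 70 - 3 = 67)
√(X + (-156 + 161)/(175 - 159)) = √(67 + (-156 + 161)/(175 - 159)) = √(67 + 5/16) = √(1077/16) = √1077/4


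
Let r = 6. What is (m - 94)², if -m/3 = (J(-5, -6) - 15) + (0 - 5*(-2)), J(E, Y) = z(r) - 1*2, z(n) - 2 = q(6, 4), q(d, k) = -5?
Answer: 4096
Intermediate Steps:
z(n) = -3 (z(n) = 2 - 5 = -3)
J(E, Y) = -5 (J(E, Y) = -3 - 1*2 = -3 - 2 = -5)
m = 30 (m = -3*((-5 - 15) + (0 - 5*(-2))) = -3*(-20 + (0 + 10)) = -3*(-20 + 10) = -3*(-10) = 30)
(m - 94)² = (30 - 94)² = (-64)² = 4096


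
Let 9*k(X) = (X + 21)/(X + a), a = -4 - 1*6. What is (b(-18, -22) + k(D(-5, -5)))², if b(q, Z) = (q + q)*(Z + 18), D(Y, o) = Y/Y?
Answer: 135536164/6561 ≈ 20658.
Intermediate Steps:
a = -10 (a = -4 - 6 = -10)
D(Y, o) = 1
b(q, Z) = 2*q*(18 + Z) (b(q, Z) = (2*q)*(18 + Z) = 2*q*(18 + Z))
k(X) = (21 + X)/(9*(-10 + X)) (k(X) = ((X + 21)/(X - 10))/9 = ((21 + X)/(-10 + X))/9 = (21 + X)/(9*(-10 + X)))
(b(-18, -22) + k(D(-5, -5)))² = (2*(-18)*(18 - 22) + (21 + 1)/(9*(-10 + 1)))² = (2*(-18)*(-4) + (⅑)*22/(-9))² = (144 + (⅑)*(-⅑)*22)² = (144 - 22/81)² = (11642/81)² = 135536164/6561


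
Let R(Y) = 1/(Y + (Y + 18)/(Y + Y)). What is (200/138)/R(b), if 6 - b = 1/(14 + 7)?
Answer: 83626/7245 ≈ 11.543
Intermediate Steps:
b = 125/21 (b = 6 - 1/(14 + 7) = 6 - 1/21 = 125/21 ≈ 5.9524)
R(Y) = 1/(Y + (18 + Y)/(2*Y)) (R(Y) = 1/(Y + (18 + Y)/((2*Y))) = 1/(Y + (18 + Y)*(1/(2*Y))) = 1/(Y + (18 + Y)/(2*Y)))
(200/138)/R(b) = (200/138)/((2*(125/21)/(18 + 125/21 + 2*(125/21)²))) = (200*(1/138))/((2*(125/21)/(18 + 125/21 + 2*(15625/441)))) = 100/(69*((2*(125/21)/(18 + 125/21 + 31250/441)))) = 100/(69*((2*(125/21)/(41813/441)))) = 100/(69*((2*(125/21)*(441/41813)))) = 100/(69*(5250/41813)) = (100/69)*(41813/5250) = 83626/7245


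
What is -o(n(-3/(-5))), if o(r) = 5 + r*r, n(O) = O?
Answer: -134/25 ≈ -5.3600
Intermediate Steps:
o(r) = 5 + r²
-o(n(-3/(-5))) = -(5 + (-3/(-5))²) = -(5 + (-3*(-⅕))²) = -(5 + (⅗)²) = -(5 + 9/25) = -1*134/25 = -134/25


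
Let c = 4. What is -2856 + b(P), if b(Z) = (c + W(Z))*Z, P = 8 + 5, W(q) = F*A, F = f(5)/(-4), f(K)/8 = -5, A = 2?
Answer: -2544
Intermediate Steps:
f(K) = -40 (f(K) = 8*(-5) = -40)
F = 10 (F = -40/(-4) = -40*(-¼) = 10)
W(q) = 20 (W(q) = 10*2 = 20)
P = 13
b(Z) = 24*Z (b(Z) = (4 + 20)*Z = 24*Z)
-2856 + b(P) = -2856 + 24*13 = -2856 + 312 = -2544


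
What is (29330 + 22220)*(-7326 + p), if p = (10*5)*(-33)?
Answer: -462712800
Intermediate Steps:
p = -1650 (p = 50*(-33) = -1650)
(29330 + 22220)*(-7326 + p) = (29330 + 22220)*(-7326 - 1650) = 51550*(-8976) = -462712800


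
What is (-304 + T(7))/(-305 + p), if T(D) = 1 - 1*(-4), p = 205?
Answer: 299/100 ≈ 2.9900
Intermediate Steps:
T(D) = 5 (T(D) = 1 + 4 = 5)
(-304 + T(7))/(-305 + p) = (-304 + 5)/(-305 + 205) = -299/(-100) = -299*(-1/100) = 299/100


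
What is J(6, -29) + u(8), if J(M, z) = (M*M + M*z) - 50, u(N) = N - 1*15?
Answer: -195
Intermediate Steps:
u(N) = -15 + N (u(N) = N - 15 = -15 + N)
J(M, z) = -50 + M² + M*z (J(M, z) = (M² + M*z) - 50 = -50 + M² + M*z)
J(6, -29) + u(8) = (-50 + 6² + 6*(-29)) + (-15 + 8) = (-50 + 36 - 174) - 7 = -188 - 7 = -195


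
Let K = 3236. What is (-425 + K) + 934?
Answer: 3745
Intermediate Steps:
(-425 + K) + 934 = (-425 + 3236) + 934 = 2811 + 934 = 3745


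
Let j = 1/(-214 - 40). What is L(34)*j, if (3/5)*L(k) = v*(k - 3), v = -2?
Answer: 155/381 ≈ 0.40682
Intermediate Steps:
L(k) = 10 - 10*k/3 (L(k) = 5*(-2*(k - 3))/3 = 5*(-2*(-3 + k))/3 = 5*(6 - 2*k)/3 = 10 - 10*k/3)
j = -1/254 (j = 1/(-254) = -1/254 ≈ -0.0039370)
L(34)*j = (10 - 10/3*34)*(-1/254) = (10 - 340/3)*(-1/254) = -310/3*(-1/254) = 155/381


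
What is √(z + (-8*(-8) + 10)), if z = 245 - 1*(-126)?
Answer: √445 ≈ 21.095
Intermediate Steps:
z = 371 (z = 245 + 126 = 371)
√(z + (-8*(-8) + 10)) = √(371 + (-8*(-8) + 10)) = √(371 + (64 + 10)) = √(371 + 74) = √445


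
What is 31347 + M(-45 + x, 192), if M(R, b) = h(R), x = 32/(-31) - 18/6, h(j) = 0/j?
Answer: 31347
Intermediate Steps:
h(j) = 0
x = -125/31 (x = 32*(-1/31) - 18*⅙ = -32/31 - 3 = -125/31 ≈ -4.0323)
M(R, b) = 0
31347 + M(-45 + x, 192) = 31347 + 0 = 31347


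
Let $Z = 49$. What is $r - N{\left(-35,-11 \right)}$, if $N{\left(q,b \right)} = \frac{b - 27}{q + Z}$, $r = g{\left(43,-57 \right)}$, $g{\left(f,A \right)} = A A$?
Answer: $\frac{22762}{7} \approx 3251.7$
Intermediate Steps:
$g{\left(f,A \right)} = A^{2}$
$r = 3249$ ($r = \left(-57\right)^{2} = 3249$)
$N{\left(q,b \right)} = \frac{-27 + b}{49 + q}$ ($N{\left(q,b \right)} = \frac{b - 27}{q + 49} = \frac{-27 + b}{49 + q}$)
$r - N{\left(-35,-11 \right)} = 3249 - \frac{-27 - 11}{49 - 35} = 3249 - \frac{1}{14} \left(-38\right) = 3249 - - \frac{19}{7} = 3249 + \frac{19}{7} = \frac{22762}{7}$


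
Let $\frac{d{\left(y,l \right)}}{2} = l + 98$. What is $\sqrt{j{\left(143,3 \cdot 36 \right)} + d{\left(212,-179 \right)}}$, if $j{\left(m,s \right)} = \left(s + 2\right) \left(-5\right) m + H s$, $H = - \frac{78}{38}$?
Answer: $\frac{2 i \sqrt{7132790}}{19} \approx 281.13 i$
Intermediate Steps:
$d{\left(y,l \right)} = 196 + 2 l$ ($d{\left(y,l \right)} = 2 \left(l + 98\right) = 2 \left(98 + l\right) = 196 + 2 l$)
$H = - \frac{39}{19}$ ($H = \left(-78\right) \frac{1}{38} = - \frac{39}{19} \approx -2.0526$)
$j{\left(m,s \right)} = - \frac{39 s}{19} + m \left(-10 - 5 s\right)$ ($j{\left(m,s \right)} = \left(s + 2\right) \left(-5\right) m - \frac{39 s}{19} = \left(2 + s\right) \left(-5\right) m - \frac{39 s}{19} = \left(-10 - 5 s\right) m - \frac{39 s}{19} = m \left(-10 - 5 s\right) - \frac{39 s}{19} = - \frac{39 s}{19} + m \left(-10 - 5 s\right)$)
$\sqrt{j{\left(143,3 \cdot 36 \right)} + d{\left(212,-179 \right)}} = \sqrt{\left(\left(-10\right) 143 - \frac{39 \cdot 3 \cdot 36}{19} - 715 \cdot 3 \cdot 36\right) + \left(196 + 2 \left(-179\right)\right)} = \sqrt{\left(-1430 - \frac{4212}{19} - 715 \cdot 108\right) + \left(196 - 358\right)} = \sqrt{\left(-1430 - \frac{4212}{19} - 77220\right) - 162} = \sqrt{- \frac{1498562}{19} - 162} = \sqrt{- \frac{1501640}{19}} = \frac{2 i \sqrt{7132790}}{19}$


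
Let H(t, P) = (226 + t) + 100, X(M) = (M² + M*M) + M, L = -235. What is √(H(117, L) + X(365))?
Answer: √267258 ≈ 516.97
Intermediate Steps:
X(M) = M + 2*M² (X(M) = (M² + M²) + M = 2*M² + M = M + 2*M²)
H(t, P) = 326 + t
√(H(117, L) + X(365)) = √((326 + 117) + 365*(1 + 2*365)) = √(443 + 365*(1 + 730)) = √(443 + 365*731) = √(443 + 266815) = √267258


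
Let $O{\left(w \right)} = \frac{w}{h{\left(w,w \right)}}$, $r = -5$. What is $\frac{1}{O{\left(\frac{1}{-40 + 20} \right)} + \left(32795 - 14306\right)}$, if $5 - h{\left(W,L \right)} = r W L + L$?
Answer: $\frac{405}{7488041} \approx 5.4086 \cdot 10^{-5}$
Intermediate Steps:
$h{\left(W,L \right)} = 5 - L + 5 L W$ ($h{\left(W,L \right)} = 5 - \left(- 5 W L + L\right) = 5 - \left(- 5 L W + L\right) = 5 - \left(L - 5 L W\right) = 5 + \left(- L + 5 L W\right) = 5 - L + 5 L W$)
$O{\left(w \right)} = \frac{w}{5 - w + 5 w^{2}}$ ($O{\left(w \right)} = \frac{w}{5 - w + 5 w w} = \frac{w}{5 - w + 5 w^{2}}$)
$\frac{1}{O{\left(\frac{1}{-40 + 20} \right)} + \left(32795 - 14306\right)} = \frac{1}{\frac{1}{\left(-40 + 20\right) \left(5 - \frac{1}{-40 + 20} + 5 \left(\frac{1}{-40 + 20}\right)^{2}\right)} + \left(32795 - 14306\right)} = \frac{1}{\frac{1}{\left(-20\right) \left(5 - \frac{1}{-20} + 5 \left(\frac{1}{-20}\right)^{2}\right)} + 18489} = \frac{1}{- \frac{1}{20 \left(5 - - \frac{1}{20} + 5 \left(- \frac{1}{20}\right)^{2}\right)} + 18489} = \frac{1}{- \frac{1}{20 \left(5 + \frac{1}{20} + 5 \cdot \frac{1}{400}\right)} + 18489} = \frac{1}{- \frac{1}{20 \left(5 + \frac{1}{20} + \frac{1}{80}\right)} + 18489} = \frac{1}{- \frac{1}{20 \cdot \frac{81}{16}} + 18489} = \frac{1}{\left(- \frac{1}{20}\right) \frac{16}{81} + 18489} = \frac{1}{- \frac{4}{405} + 18489} = \frac{1}{\frac{7488041}{405}} = \frac{405}{7488041}$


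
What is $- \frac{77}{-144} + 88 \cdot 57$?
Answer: $\frac{722381}{144} \approx 5016.5$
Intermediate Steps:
$- \frac{77}{-144} + 88 \cdot 57 = \left(-77\right) \left(- \frac{1}{144}\right) + 5016 = \frac{77}{144} + 5016 = \frac{722381}{144}$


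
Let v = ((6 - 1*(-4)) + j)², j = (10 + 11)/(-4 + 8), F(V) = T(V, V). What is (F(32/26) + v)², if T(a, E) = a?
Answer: 2364779641/43264 ≈ 54659.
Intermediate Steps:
F(V) = V
j = 21/4 ≈ 5.2500
v = 3721/16 (v = ((6 - 1*(-4)) + 21/4)² = ((6 + 4) + 21/4)² = (10 + 21/4)² = (61/4)² = 3721/16 ≈ 232.56)
(F(32/26) + v)² = (32/26 + 3721/16)² = (32*(1/26) + 3721/16)² = (16/13 + 3721/16)² = (48629/208)² = 2364779641/43264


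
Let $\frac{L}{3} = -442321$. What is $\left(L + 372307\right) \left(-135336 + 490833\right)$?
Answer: $-339377344032$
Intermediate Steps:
$L = -1326963$ ($L = 3 \left(-442321\right) = -1326963$)
$\left(L + 372307\right) \left(-135336 + 490833\right) = \left(-1326963 + 372307\right) \left(-135336 + 490833\right) = \left(-954656\right) 355497 = -339377344032$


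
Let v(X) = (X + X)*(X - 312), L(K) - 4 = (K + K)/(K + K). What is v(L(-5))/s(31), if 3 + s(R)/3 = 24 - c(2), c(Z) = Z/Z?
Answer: -307/6 ≈ -51.167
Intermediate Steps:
c(Z) = 1
s(R) = 60 (s(R) = -9 + 3*(24 - 1*1) = -9 + 3*(24 - 1) = -9 + 3*23 = -9 + 69 = 60)
L(K) = 5 (L(K) = 4 + (K + K)/(K + K) = 4 + (2*K)/((2*K)) = 4 + (2*K)*(1/(2*K)) = 4 + 1 = 5)
v(X) = 2*X*(-312 + X) (v(X) = (2*X)*(-312 + X) = 2*X*(-312 + X))
v(L(-5))/s(31) = (2*5*(-312 + 5))/60 = (2*5*(-307))*(1/60) = -3070*1/60 = -307/6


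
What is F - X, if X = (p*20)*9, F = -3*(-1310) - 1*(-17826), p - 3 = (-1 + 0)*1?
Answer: 21396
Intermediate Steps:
p = 2 (p = 3 + (-1 + 0)*1 = 3 - 1*1 = 3 - 1 = 2)
F = 21756 (F = 3930 + 17826 = 21756)
X = 360 (X = (2*20)*9 = 40*9 = 360)
F - X = 21756 - 1*360 = 21756 - 360 = 21396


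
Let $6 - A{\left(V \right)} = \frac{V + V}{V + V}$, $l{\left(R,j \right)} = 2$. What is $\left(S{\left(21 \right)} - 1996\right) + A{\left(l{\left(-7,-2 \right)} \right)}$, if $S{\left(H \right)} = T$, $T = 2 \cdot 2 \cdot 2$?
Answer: $-1983$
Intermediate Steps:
$A{\left(V \right)} = 5$ ($A{\left(V \right)} = 6 - \frac{V + V}{V + V} = 6 - \frac{2 V}{2 V} = 6 - 2 V \frac{1}{2 V} = 6 - 1 = 5$)
$T = 8$ ($T = 4 \cdot 2 = 8$)
$S{\left(H \right)} = 8$
$\left(S{\left(21 \right)} - 1996\right) + A{\left(l{\left(-7,-2 \right)} \right)} = \left(8 - 1996\right) + 5 = -1988 + 5 = -1983$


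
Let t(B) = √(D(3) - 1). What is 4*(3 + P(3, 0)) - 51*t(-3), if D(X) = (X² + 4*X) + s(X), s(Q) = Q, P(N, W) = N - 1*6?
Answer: -51*√23 ≈ -244.59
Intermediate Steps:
P(N, W) = -6 + N (P(N, W) = N - 6 = -6 + N)
D(X) = X² + 5*X (D(X) = (X² + 4*X) + X = X² + 5*X)
t(B) = √23 (t(B) = √(3*(5 + 3) - 1) = √(3*8 - 1) = √(24 - 1) = √23)
4*(3 + P(3, 0)) - 51*t(-3) = 4*(3 + (-6 + 3)) - 51*√23 = 4*(3 - 3) - 51*√23 = 4*0 - 51*√23 = 0 - 51*√23 = -51*√23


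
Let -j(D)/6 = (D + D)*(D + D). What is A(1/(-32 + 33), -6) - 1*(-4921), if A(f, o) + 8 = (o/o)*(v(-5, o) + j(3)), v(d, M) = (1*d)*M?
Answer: 4727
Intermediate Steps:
v(d, M) = M*d (v(d, M) = d*M = M*d)
j(D) = -24*D**2 (j(D) = -6*(D + D)*(D + D) = -6*2*D*2*D = -24*D**2)
A(f, o) = -224 - 5*o (A(f, o) = -8 + (o/o)*(o*(-5) - 24*3**2) = -8 + 1*(-5*o - 24*9) = -8 + 1*(-5*o - 216) = -8 + 1*(-216 - 5*o) = -8 + (-216 - 5*o) = -224 - 5*o)
A(1/(-32 + 33), -6) - 1*(-4921) = (-224 - 5*(-6)) - 1*(-4921) = (-224 + 30) + 4921 = -194 + 4921 = 4727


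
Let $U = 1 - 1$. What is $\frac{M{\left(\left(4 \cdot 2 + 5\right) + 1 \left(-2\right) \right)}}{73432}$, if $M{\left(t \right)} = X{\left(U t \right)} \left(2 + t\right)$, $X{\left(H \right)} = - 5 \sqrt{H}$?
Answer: $0$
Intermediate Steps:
$U = 0$ ($U = 1 - 1 = 0$)
$M{\left(t \right)} = 0$ ($M{\left(t \right)} = - 5 \sqrt{0 t} \left(2 + t\right) = - 5 \sqrt{0} \left(2 + t\right) = \left(-5\right) 0 \left(2 + t\right) = 0 \left(2 + t\right) = 0$)
$\frac{M{\left(\left(4 \cdot 2 + 5\right) + 1 \left(-2\right) \right)}}{73432} = \frac{0}{73432} = 0 \cdot \frac{1}{73432} = 0$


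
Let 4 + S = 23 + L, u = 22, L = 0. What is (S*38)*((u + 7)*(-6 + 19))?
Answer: 272194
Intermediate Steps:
S = 19 (S = -4 + (23 + 0) = -4 + 23 = 19)
(S*38)*((u + 7)*(-6 + 19)) = (19*38)*((22 + 7)*(-6 + 19)) = 722*(29*13) = 722*377 = 272194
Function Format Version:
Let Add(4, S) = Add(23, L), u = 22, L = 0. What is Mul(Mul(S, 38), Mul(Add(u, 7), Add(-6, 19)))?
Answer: 272194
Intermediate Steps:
S = 19 (S = Add(-4, Add(23, 0)) = Add(-4, 23) = 19)
Mul(Mul(S, 38), Mul(Add(u, 7), Add(-6, 19))) = Mul(Mul(19, 38), Mul(Add(22, 7), Add(-6, 19))) = Mul(722, Mul(29, 13)) = Mul(722, 377) = 272194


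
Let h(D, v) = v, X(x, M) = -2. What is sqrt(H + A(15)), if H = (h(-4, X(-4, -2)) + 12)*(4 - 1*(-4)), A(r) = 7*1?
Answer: sqrt(87) ≈ 9.3274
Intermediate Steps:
A(r) = 7
H = 80 (H = (-2 + 12)*(4 - 1*(-4)) = 10*(4 + 4) = 10*8 = 80)
sqrt(H + A(15)) = sqrt(80 + 7) = sqrt(87)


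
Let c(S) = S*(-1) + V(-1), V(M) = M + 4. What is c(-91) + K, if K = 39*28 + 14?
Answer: 1200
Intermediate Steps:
V(M) = 4 + M
c(S) = 3 - S (c(S) = S*(-1) + (4 - 1) = -S + 3 = 3 - S)
K = 1106 (K = 1092 + 14 = 1106)
c(-91) + K = (3 - 1*(-91)) + 1106 = (3 + 91) + 1106 = 94 + 1106 = 1200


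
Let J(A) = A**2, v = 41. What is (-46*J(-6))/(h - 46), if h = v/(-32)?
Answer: 52992/1513 ≈ 35.024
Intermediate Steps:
h = -41/32 (h = 41/(-32) = 41*(-1/32) = -41/32 ≈ -1.2813)
(-46*J(-6))/(h - 46) = (-46*(-6)**2)/(-41/32 - 46) = (-46*36)/(-1513/32) = -1656*(-32/1513) = 52992/1513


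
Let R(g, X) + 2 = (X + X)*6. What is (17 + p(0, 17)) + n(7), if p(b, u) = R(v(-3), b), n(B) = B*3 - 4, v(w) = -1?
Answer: 32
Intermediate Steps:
R(g, X) = -2 + 12*X (R(g, X) = -2 + (X + X)*6 = -2 + (2*X)*6 = -2 + 12*X)
n(B) = -4 + 3*B (n(B) = 3*B - 4 = -4 + 3*B)
p(b, u) = -2 + 12*b
(17 + p(0, 17)) + n(7) = (17 + (-2 + 12*0)) + (-4 + 3*7) = (17 + (-2 + 0)) + (-4 + 21) = (17 - 2) + 17 = 15 + 17 = 32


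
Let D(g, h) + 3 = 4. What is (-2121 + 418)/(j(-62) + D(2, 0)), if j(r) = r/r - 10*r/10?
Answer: -1703/64 ≈ -26.609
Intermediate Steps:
D(g, h) = 1 (D(g, h) = -3 + 4 = 1)
j(r) = 1 - r
(-2121 + 418)/(j(-62) + D(2, 0)) = (-2121 + 418)/((1 - 1*(-62)) + 1) = -1703/((1 + 62) + 1) = -1703/(63 + 1) = -1703/64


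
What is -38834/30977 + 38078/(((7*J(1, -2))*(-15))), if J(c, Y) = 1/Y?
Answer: 2355006842/3252585 ≈ 724.04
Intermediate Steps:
-38834/30977 + 38078/(((7*J(1, -2))*(-15))) = -38834/30977 + 38078/(((7/(-2))*(-15))) = -38834*1/30977 + 38078/(((7*(-½))*(-15))) = -38834/30977 + 38078/((-7/2*(-15))) = -38834/30977 + 38078/(105/2) = -38834/30977 + 38078*(2/105) = -38834/30977 + 76156/105 = 2355006842/3252585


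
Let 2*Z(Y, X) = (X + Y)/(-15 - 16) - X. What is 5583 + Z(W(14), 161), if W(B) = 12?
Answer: 170491/31 ≈ 5499.7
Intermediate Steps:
Z(Y, X) = -16*X/31 - Y/62 (Z(Y, X) = ((X + Y)/(-15 - 16) - X)/2 = ((X + Y)/(-31) - X)/2 = ((X + Y)*(-1/31) - X)/2 = ((-X/31 - Y/31) - X)/2 = (-32*X/31 - Y/31)/2 = -16*X/31 - Y/62)
5583 + Z(W(14), 161) = 5583 + (-16/31*161 - 1/62*12) = 5583 + (-2576/31 - 6/31) = 5583 - 2582/31 = 170491/31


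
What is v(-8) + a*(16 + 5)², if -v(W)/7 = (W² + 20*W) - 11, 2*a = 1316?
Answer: 290927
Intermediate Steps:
a = 658 (a = (½)*1316 = 658)
v(W) = 77 - 140*W - 7*W² (v(W) = -7*((W² + 20*W) - 11) = -7*(-11 + W² + 20*W) = 77 - 140*W - 7*W²)
v(-8) + a*(16 + 5)² = (77 - 140*(-8) - 7*(-8)²) + 658*(16 + 5)² = (77 + 1120 - 7*64) + 658*21² = (77 + 1120 - 448) + 658*441 = 749 + 290178 = 290927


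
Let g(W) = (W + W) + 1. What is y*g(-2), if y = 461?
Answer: -1383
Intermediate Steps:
g(W) = 1 + 2*W (g(W) = 2*W + 1 = 1 + 2*W)
y*g(-2) = 461*(1 + 2*(-2)) = 461*(1 - 4) = 461*(-3) = -1383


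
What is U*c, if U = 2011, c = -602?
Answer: -1210622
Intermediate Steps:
U*c = 2011*(-602) = -1210622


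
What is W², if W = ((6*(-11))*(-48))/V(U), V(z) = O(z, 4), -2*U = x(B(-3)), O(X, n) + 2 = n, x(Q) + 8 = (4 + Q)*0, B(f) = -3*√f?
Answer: 2509056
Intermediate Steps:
x(Q) = -8 (x(Q) = -8 + (4 + Q)*0 = -8 + 0 = -8)
O(X, n) = -2 + n
U = 4 (U = -½*(-8) = 4)
V(z) = 2 (V(z) = -2 + 4 = 2)
W = 1584 (W = ((6*(-11))*(-48))/2 = -66*(-48)*(½) = 3168*(½) = 1584)
W² = 1584² = 2509056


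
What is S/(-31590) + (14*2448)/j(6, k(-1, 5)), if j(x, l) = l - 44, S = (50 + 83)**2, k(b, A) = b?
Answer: -24076633/31590 ≈ -762.16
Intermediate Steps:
S = 17689 (S = 133**2 = 17689)
j(x, l) = -44 + l
S/(-31590) + (14*2448)/j(6, k(-1, 5)) = 17689/(-31590) + (14*2448)/(-44 - 1) = 17689*(-1/31590) + 34272/(-45) = -17689/31590 + 34272*(-1/45) = -17689/31590 - 3808/5 = -24076633/31590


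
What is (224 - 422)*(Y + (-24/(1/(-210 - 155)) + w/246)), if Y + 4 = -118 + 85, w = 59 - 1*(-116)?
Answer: -70819089/41 ≈ -1.7273e+6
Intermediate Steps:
w = 175 (w = 59 + 116 = 175)
Y = -37 (Y = -4 + (-118 + 85) = -4 - 33 = -37)
(224 - 422)*(Y + (-24/(1/(-210 - 155)) + w/246)) = (224 - 422)*(-37 + (-24/(1/(-210 - 155)) + 175/246)) = -198*(-37 + (-24/(1/(-365)) + 175*(1/246))) = -198*(-37 + (-24/(-1/365) + 175/246)) = -198*(-37 + (-24*(-365) + 175/246)) = -198*(-37 + (8760 + 175/246)) = -198*(-37 + 2155135/246) = -198*2146033/246 = -70819089/41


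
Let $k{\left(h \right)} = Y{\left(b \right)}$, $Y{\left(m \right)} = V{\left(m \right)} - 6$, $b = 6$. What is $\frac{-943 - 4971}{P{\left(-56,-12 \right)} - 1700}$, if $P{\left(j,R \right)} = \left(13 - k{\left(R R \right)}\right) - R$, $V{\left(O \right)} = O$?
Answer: $\frac{5914}{1675} \approx 3.5307$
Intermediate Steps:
$Y{\left(m \right)} = -6 + m$ ($Y{\left(m \right)} = m - 6 = -6 + m$)
$k{\left(h \right)} = 0$ ($k{\left(h \right)} = -6 + 6 = 0$)
$P{\left(j,R \right)} = 13 - R$ ($P{\left(j,R \right)} = \left(13 - 0\right) - R = \left(13 + 0\right) - R = 13 - R$)
$\frac{-943 - 4971}{P{\left(-56,-12 \right)} - 1700} = \frac{-943 - 4971}{\left(13 - -12\right) - 1700} = - \frac{5914}{\left(13 + 12\right) - 1700} = - \frac{5914}{25 - 1700} = - \frac{5914}{-1675} = \left(-5914\right) \left(- \frac{1}{1675}\right) = \frac{5914}{1675}$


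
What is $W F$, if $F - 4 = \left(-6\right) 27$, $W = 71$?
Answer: $-11218$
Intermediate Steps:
$F = -158$ ($F = 4 - 162 = -158$)
$W F = 71 \left(-158\right) = -11218$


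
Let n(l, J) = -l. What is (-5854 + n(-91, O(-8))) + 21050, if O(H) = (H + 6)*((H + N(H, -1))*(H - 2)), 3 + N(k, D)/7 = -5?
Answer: 15287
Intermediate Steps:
N(k, D) = -56 (N(k, D) = -21 + 7*(-5) = -21 - 35 = -56)
O(H) = (-56 + H)*(-2 + H)*(6 + H) (O(H) = (H + 6)*((H - 56)*(H - 2)) = (6 + H)*((-56 + H)*(-2 + H)) = (-56 + H)*(-2 + H)*(6 + H))
(-5854 + n(-91, O(-8))) + 21050 = (-5854 - 1*(-91)) + 21050 = (-5854 + 91) + 21050 = -5763 + 21050 = 15287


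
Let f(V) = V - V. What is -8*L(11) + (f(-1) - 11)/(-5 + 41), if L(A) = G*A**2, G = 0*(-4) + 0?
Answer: -11/36 ≈ -0.30556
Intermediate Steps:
G = 0 (G = 0 + 0 = 0)
f(V) = 0
L(A) = 0 (L(A) = 0*A**2 = 0)
-8*L(11) + (f(-1) - 11)/(-5 + 41) = -8*0 + (0 - 11)/(-5 + 41) = 0 - 11/36 = -11/36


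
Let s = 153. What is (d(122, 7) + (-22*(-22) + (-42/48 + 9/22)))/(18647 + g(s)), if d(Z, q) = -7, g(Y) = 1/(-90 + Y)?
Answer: 2641905/103379056 ≈ 0.025556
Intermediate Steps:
(d(122, 7) + (-22*(-22) + (-42/48 + 9/22)))/(18647 + g(s)) = (-7 + (-22*(-22) + (-42/48 + 9/22)))/(18647 + 1/(-90 + 153)) = (-7 + (484 + (-42*1/48 + 9*(1/22))))/(18647 + 1/63) = (-7 + (484 + (-7/8 + 9/22)))/(18647 + 1/63) = (-7 + (484 - 41/88))/(1174762/63) = (-7 + 42551/88)*(63/1174762) = (41935/88)*(63/1174762) = 2641905/103379056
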